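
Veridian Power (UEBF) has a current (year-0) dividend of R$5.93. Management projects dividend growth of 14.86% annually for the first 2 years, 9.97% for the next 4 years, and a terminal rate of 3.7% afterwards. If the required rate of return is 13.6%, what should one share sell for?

R$90.20

Three-stage DDM. Project D₁…D_6; terminal Gordon value at t=6 with g = 0.037; discount at r = 0.136.
D_1 = 6.8112
D_2 = 7.8233
D_3 = 8.6033
D_4 = 9.4611
D_5 = 10.4044
D_6 = 11.4417
TV_6 = 11.8650/(0.136−0.037) = 119.8485
P₀ = Σ Dₜ/(1+r)ᵗ + TV_6/(1+r)^6 = 90.1961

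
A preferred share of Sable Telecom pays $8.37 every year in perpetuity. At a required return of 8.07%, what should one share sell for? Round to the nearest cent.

$103.72

Zero-growth DDM (perpetuity): P₀ = D/r = 8.37 / 0.0807 = 103.7175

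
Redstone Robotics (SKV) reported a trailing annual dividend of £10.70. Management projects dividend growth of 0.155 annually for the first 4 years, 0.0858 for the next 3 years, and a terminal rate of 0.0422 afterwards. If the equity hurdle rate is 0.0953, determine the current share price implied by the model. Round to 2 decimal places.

£340.95

Three-stage DDM. Project D₁…D_7; terminal Gordon value at t=7 with g = 0.0422; discount at r = 0.0953.
D_1 = 12.3585
D_2 = 14.2741
D_3 = 16.4865
D_4 = 19.0420
D_5 = 20.6758
D_6 = 22.4497
D_7 = 24.3759
TV_7 = 25.4046/(0.0953−0.0422) = 478.4293
P₀ = Σ Dₜ/(1+r)ᵗ + TV_7/(1+r)^7 = 340.9460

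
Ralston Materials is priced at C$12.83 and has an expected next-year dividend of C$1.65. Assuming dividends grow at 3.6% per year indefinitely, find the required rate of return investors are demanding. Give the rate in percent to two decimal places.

Rearranging the constant-growth DDM: r = D₁/P₀ + g.
r = 1.6500 / 12.83 + 0.036 = 0.12860 + 0.036 = 0.16460

16.46%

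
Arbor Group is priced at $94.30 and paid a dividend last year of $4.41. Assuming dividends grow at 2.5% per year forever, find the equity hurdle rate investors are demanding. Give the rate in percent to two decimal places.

7.29%

Rearranging the constant-growth DDM: r = D₁/P₀ + g.
D₁ = 4.41 × (1 + 0.025) = 4.5202.
r = 4.5202 / 94.30 + 0.025 = 0.04793 + 0.025 = 0.07293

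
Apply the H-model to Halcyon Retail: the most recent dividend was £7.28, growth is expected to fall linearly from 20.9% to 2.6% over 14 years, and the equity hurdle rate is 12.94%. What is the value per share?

H-model: P₀ = D₀[(1+g_L) + H(g_S−g_L)]/(r−g_L), with H = 14/2 = 7.
P₀ = 7.28 × [(1+0.026) + 7×(0.209−0.026)] / (0.1294−0.026)
   = 7.28 × 2.3070 / 0.1034 = 162.4271

£162.43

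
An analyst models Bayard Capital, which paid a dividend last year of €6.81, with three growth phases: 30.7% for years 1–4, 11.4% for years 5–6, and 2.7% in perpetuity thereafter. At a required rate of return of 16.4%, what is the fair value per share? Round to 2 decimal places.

Three-stage DDM. Project D₁…D_6; terminal Gordon value at t=6 with g = 0.027; discount at r = 0.164.
D_1 = 8.9007
D_2 = 11.6332
D_3 = 15.2046
D_4 = 19.8724
D_5 = 22.1378
D_6 = 24.6615
TV_6 = 25.3274/(0.164−0.027) = 184.8714
P₀ = Σ Dₜ/(1+r)ᵗ + TV_6/(1+r)^6 = 131.3021

€131.30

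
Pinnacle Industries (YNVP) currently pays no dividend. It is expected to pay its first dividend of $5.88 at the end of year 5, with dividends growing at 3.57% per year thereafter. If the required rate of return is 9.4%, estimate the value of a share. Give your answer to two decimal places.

Deferred-dividend DDM. At t=4 the remaining stream is a growing perpetuity with first payment D_5 = 5.88.
V_4 = D_5/(r−g) = 5.88/(0.094−0.0357) = 100.8576
P₀ = V_4/(1+r)^4 = 100.8576/(1+0.094)^4 = 70.4108

$70.41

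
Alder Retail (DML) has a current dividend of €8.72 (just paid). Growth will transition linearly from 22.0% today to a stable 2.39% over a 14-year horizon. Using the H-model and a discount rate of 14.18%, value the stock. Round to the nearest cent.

€177.25

H-model: P₀ = D₀[(1+g_L) + H(g_S−g_L)]/(r−g_L), with H = 14/2 = 7.
P₀ = 8.72 × [(1+0.0239) + 7×(0.22−0.0239)] / (0.1418−0.0239)
   = 8.72 × 2.3966 / 0.1179 = 177.2549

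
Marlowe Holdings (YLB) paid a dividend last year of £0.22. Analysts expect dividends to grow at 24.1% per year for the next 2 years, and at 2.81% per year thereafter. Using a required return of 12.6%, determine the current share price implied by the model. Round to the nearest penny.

Two-stage DDM. Project D₁…D_2 at 0.241, terminal growth 0.0281, discount at r = 0.126.
D_1 = 0.2730
D_2 = 0.3388
Terminal value at t=2: TV = D_3/(r−g) = 0.3483/(0.126−0.0281) = 3.5581
P₀ = 0.2730/(1+0.126)^1 + 0.3388/(1+0.126)^2 + 3.5581/(1+0.126)^2 = 3.3161

£3.32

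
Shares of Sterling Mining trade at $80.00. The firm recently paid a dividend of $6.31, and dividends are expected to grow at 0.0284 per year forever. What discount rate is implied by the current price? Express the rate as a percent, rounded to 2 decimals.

Rearranging the constant-growth DDM: r = D₁/P₀ + g.
D₁ = 6.31 × (1 + 0.0284) = 6.4892.
r = 6.4892 / 80.00 + 0.0284 = 0.08112 + 0.0284 = 0.10952

10.95%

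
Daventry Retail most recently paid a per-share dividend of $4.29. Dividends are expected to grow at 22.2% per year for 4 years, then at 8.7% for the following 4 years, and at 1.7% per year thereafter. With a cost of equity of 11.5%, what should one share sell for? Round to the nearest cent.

$102.95

Three-stage DDM. Project D₁…D_8; terminal Gordon value at t=8 with g = 0.017; discount at r = 0.115.
D_1 = 5.2424
D_2 = 6.4062
D_3 = 7.8284
D_4 = 9.5663
D_5 = 10.3985
D_6 = 11.3032
D_7 = 12.2866
D_8 = 13.3555
TV_8 = 13.5825/(0.115−0.017) = 138.5974
P₀ = Σ Dₜ/(1+r)ᵗ + TV_8/(1+r)^8 = 102.9499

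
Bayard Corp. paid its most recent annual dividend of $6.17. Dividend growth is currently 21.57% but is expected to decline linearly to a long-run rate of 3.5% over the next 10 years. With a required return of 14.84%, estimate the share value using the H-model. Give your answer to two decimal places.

H-model: P₀ = D₀[(1+g_L) + H(g_S−g_L)]/(r−g_L), with H = 10/2 = 5.
P₀ = 6.17 × [(1+0.035) + 5×(0.2157−0.035)] / (0.1484−0.035)
   = 6.17 × 1.9385 / 0.1134 = 105.4722

$105.47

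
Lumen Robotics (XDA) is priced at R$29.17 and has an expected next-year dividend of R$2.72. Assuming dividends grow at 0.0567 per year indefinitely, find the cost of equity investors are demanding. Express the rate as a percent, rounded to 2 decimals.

Rearranging the constant-growth DDM: r = D₁/P₀ + g.
r = 2.7200 / 29.17 + 0.0567 = 0.09325 + 0.0567 = 0.14995

14.99%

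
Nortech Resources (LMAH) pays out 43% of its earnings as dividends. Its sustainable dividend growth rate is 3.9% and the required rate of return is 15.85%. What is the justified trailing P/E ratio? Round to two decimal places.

Justified trailing P/E = b(1+g)/(r−g) = 0.43×(1+0.039)/(0.1585−0.039) = 3.7387

3.74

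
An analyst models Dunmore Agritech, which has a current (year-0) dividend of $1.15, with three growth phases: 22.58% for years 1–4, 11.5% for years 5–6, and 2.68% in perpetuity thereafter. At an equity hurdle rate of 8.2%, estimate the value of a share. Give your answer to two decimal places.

Three-stage DDM. Project D₁…D_6; terminal Gordon value at t=6 with g = 0.0268; discount at r = 0.082.
D_1 = 1.4097
D_2 = 1.7280
D_3 = 2.1181
D_4 = 2.5964
D_5 = 2.8950
D_6 = 3.2279
TV_6 = 3.3145/(0.082−0.0268) = 60.0444
P₀ = Σ Dₜ/(1+r)ᵗ + TV_6/(1+r)^6 = 47.7297

$47.73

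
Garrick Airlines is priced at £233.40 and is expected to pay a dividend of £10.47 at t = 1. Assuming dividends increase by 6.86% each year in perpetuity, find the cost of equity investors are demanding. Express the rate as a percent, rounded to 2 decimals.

11.35%

Rearranging the constant-growth DDM: r = D₁/P₀ + g.
r = 10.4700 / 233.40 + 0.0686 = 0.04486 + 0.0686 = 0.11346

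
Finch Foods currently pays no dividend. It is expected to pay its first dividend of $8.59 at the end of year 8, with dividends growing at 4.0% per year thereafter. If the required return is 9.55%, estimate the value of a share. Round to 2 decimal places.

Deferred-dividend DDM. At t=7 the remaining stream is a growing perpetuity with first payment D_8 = 8.59.
V_7 = D_8/(r−g) = 8.59/(0.0955−0.04) = 154.7748
P₀ = V_7/(1+r)^7 = 154.7748/(1+0.0955)^7 = 81.7360

$81.74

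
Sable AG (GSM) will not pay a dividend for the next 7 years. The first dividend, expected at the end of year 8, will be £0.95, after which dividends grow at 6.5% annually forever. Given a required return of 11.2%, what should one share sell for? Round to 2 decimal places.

£9.61

Deferred-dividend DDM. At t=7 the remaining stream is a growing perpetuity with first payment D_8 = 0.95.
V_7 = D_8/(r−g) = 0.95/(0.112−0.065) = 20.2128
P₀ = V_7/(1+r)^7 = 20.2128/(1+0.112)^7 = 9.6137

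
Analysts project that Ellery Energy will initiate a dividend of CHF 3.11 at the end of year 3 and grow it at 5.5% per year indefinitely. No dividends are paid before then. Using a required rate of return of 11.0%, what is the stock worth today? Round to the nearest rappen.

Deferred-dividend DDM. At t=2 the remaining stream is a growing perpetuity with first payment D_3 = 3.11.
V_2 = D_3/(r−g) = 3.11/(0.11−0.055) = 56.5455
P₀ = V_2/(1+r)^2 = 56.5455/(1+0.11)^2 = 45.8936

CHF 45.89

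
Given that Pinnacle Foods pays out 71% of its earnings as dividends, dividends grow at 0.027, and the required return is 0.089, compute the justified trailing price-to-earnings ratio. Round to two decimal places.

Justified trailing P/E = b(1+g)/(r−g) = 0.71×(1+0.027)/(0.089−0.027) = 11.7608

11.76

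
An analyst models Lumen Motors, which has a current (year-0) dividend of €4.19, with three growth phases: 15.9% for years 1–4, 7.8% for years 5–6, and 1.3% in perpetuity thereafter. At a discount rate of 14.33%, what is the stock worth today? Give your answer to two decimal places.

€56.03

Three-stage DDM. Project D₁…D_6; terminal Gordon value at t=6 with g = 0.013; discount at r = 0.1433.
D_1 = 4.8562
D_2 = 5.6283
D_3 = 6.5233
D_4 = 7.5605
D_5 = 8.1502
D_6 = 8.7859
TV_6 = 8.9001/(0.1433−0.013) = 68.3047
P₀ = Σ Dₜ/(1+r)ᵗ + TV_6/(1+r)^6 = 56.0331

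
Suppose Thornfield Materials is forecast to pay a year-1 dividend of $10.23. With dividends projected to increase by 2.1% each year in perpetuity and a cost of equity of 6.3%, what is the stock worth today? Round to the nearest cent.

Gordon growth model: P₀ = D₁/(r − g), with D₁ = 10.23 given directly.
P₀ = 10.2300 / (0.063 − 0.021) = 10.2300 / 0.042 = 243.5714

$243.57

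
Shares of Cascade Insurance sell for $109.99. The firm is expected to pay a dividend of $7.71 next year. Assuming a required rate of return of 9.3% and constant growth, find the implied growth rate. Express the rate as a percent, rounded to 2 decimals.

2.29%

From P₀ = D₁/(r − g), the implied growth is g = r − D₁/P₀.
g = 0.093 − 7.71/109.99 = 0.093 − 0.07010 = 0.02290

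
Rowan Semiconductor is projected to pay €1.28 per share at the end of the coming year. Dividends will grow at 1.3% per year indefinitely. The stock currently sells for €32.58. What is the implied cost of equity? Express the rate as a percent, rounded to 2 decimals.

5.23%

Rearranging the constant-growth DDM: r = D₁/P₀ + g.
r = 1.2800 / 32.58 + 0.013 = 0.03929 + 0.013 = 0.05229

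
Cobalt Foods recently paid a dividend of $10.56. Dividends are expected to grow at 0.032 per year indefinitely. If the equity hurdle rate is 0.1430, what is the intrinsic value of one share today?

Gordon growth model: P₀ = D₁/(r − g). D₁ = 10.56 × (1 + 0.032) = 10.8979.
P₀ = 10.8979 / (0.143 − 0.032) = 10.8979 / 0.111 = 98.1795

$98.18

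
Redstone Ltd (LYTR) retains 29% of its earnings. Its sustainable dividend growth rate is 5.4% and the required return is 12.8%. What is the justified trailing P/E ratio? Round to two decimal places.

10.11

Payout ratio b = 1 − 0.29 = 0.71.
Justified trailing P/E = b(1+g)/(r−g) = 0.71×(1+0.054)/(0.128−0.054) = 10.1127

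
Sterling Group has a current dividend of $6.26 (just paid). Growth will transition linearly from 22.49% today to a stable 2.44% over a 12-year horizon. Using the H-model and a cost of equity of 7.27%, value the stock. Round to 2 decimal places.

$288.69

H-model: P₀ = D₀[(1+g_L) + H(g_S−g_L)]/(r−g_L), with H = 12/2 = 6.
P₀ = 6.26 × [(1+0.0244) + 6×(0.2249−0.0244)] / (0.0727−0.0244)
   = 6.26 × 2.2274 / 0.0483 = 288.6858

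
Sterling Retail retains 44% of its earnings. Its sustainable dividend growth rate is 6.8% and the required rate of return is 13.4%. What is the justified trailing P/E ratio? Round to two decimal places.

9.06

Payout ratio b = 1 − 0.44 = 0.56.
Justified trailing P/E = b(1+g)/(r−g) = 0.56×(1+0.068)/(0.134−0.068) = 9.0618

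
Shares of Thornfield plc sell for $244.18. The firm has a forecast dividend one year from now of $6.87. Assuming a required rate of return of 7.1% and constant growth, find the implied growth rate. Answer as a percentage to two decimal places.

From P₀ = D₁/(r − g), the implied growth is g = r − D₁/P₀.
g = 0.071 − 6.87/244.18 = 0.071 − 0.02813 = 0.04287

4.29%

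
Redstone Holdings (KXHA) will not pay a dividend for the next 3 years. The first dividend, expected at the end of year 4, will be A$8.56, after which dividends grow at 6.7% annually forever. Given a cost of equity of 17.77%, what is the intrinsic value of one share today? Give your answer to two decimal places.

Deferred-dividend DDM. At t=3 the remaining stream is a growing perpetuity with first payment D_4 = 8.56.
V_3 = D_4/(r−g) = 8.56/(0.1777−0.067) = 77.3261
P₀ = V_3/(1+r)^3 = 77.3261/(1+0.1777)^3 = 47.3393

A$47.34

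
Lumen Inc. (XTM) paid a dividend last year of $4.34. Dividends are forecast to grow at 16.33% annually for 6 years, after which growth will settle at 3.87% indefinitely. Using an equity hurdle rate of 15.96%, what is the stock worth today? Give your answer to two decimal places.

Two-stage DDM. Project D₁…D_6 at 0.1633, terminal growth 0.0387, discount at r = 0.1596.
D_1 = 5.0487
D_2 = 5.8732
D_3 = 6.8323
D_4 = 7.9480
D_5 = 9.2459
D_6 = 10.7557
Terminal value at t=6: TV = D_7/(r−g) = 11.1720/(0.1596−0.0387) = 92.4068
P₀ = 5.0487/(1+0.1596)^1 + 5.8732/(1+0.1596)^2 + 6.8323/(1+0.1596)^3 + 7.9480/(1+0.1596)^4 + 9.2459/(1+0.1596)^5 + 10.7557/(1+0.1596)^6 + 92.4068/(1+0.1596)^6 = 64.3386

$64.34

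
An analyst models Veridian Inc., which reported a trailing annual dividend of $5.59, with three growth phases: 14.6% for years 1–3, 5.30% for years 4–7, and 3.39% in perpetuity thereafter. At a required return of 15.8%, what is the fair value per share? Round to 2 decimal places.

$64.47

Three-stage DDM. Project D₁…D_7; terminal Gordon value at t=7 with g = 0.0339; discount at r = 0.158.
D_1 = 6.4061
D_2 = 7.3414
D_3 = 8.4133
D_4 = 8.8592
D_5 = 9.3287
D_6 = 9.8231
D_7 = 10.3438
TV_7 = 10.6944/(0.158−0.0339) = 86.1759
P₀ = Σ Dₜ/(1+r)ᵗ + TV_7/(1+r)^7 = 64.4719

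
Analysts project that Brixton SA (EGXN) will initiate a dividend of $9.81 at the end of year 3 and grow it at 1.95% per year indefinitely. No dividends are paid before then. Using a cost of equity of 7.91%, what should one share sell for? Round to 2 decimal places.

Deferred-dividend DDM. At t=2 the remaining stream is a growing perpetuity with first payment D_3 = 9.81.
V_2 = D_3/(r−g) = 9.81/(0.0791−0.0195) = 164.5973
P₀ = V_2/(1+r)^2 = 164.5973/(1+0.0791)^2 = 141.3512

$141.35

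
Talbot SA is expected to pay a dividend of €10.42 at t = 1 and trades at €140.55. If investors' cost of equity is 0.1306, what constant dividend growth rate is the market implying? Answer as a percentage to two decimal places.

From P₀ = D₁/(r − g), the implied growth is g = r − D₁/P₀.
g = 0.1306 − 10.42/140.55 = 0.1306 − 0.07414 = 0.05646

5.65%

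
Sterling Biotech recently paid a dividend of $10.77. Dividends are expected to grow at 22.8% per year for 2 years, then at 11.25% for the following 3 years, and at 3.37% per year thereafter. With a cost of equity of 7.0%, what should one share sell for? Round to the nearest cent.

Three-stage DDM. Project D₁…D_5; terminal Gordon value at t=5 with g = 0.0337; discount at r = 0.07.
D_1 = 13.2256
D_2 = 16.2410
D_3 = 18.0681
D_4 = 20.1008
D_5 = 22.3621
TV_5 = 23.1157/(0.07−0.0337) = 636.7961
P₀ = Σ Dₜ/(1+r)ᵗ + TV_5/(1+r)^5 = 526.6002

$526.60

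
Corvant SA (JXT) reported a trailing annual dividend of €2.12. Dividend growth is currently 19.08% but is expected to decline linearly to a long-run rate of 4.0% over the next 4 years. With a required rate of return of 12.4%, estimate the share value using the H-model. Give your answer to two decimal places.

€33.86

H-model: P₀ = D₀[(1+g_L) + H(g_S−g_L)]/(r−g_L), with H = 4/2 = 2.
P₀ = 2.12 × [(1+0.04) + 2×(0.1908−0.04)] / (0.124−0.04)
   = 2.12 × 1.3416 / 0.084 = 33.8594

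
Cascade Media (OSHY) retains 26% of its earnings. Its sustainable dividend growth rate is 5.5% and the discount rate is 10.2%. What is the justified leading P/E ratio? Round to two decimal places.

Payout ratio b = 1 − 0.26 = 0.74.
Justified leading P/E = b/(r−g) = 0.74/(0.102−0.055) = 15.7447

15.74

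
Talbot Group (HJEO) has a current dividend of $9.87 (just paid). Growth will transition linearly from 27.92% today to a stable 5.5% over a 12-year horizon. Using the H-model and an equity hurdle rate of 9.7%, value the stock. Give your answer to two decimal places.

H-model: P₀ = D₀[(1+g_L) + H(g_S−g_L)]/(r−g_L), with H = 12/2 = 6.
P₀ = 9.87 × [(1+0.055) + 6×(0.2792−0.055)] / (0.097−0.055)
   = 9.87 × 2.4002 / 0.042 = 564.0470

$564.05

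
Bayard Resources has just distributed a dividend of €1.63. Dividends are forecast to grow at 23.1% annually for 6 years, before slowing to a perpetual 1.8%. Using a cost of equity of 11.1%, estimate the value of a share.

€47.23

Two-stage DDM. Project D₁…D_6 at 0.231, terminal growth 0.018, discount at r = 0.111.
D_1 = 2.0065
D_2 = 2.4700
D_3 = 3.0406
D_4 = 3.7430
D_5 = 4.6076
D_6 = 5.6720
Terminal value at t=6: TV = D_7/(r−g) = 5.7741/(0.111−0.018) = 62.0870
P₀ = 2.0065/(1+0.111)^1 + 2.4700/(1+0.111)^2 + 3.0406/(1+0.111)^3 + 3.7430/(1+0.111)^4 + 4.6076/(1+0.111)^5 + 5.6720/(1+0.111)^6 + 62.0870/(1+0.111)^6 = 47.2349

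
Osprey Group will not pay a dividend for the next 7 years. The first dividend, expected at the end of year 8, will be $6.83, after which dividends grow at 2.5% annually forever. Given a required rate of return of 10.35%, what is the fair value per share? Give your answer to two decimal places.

Deferred-dividend DDM. At t=7 the remaining stream is a growing perpetuity with first payment D_8 = 6.83.
V_7 = D_8/(r−g) = 6.83/(0.1035−0.025) = 87.0064
P₀ = V_7/(1+r)^7 = 87.0064/(1+0.1035)^7 = 43.6661

$43.67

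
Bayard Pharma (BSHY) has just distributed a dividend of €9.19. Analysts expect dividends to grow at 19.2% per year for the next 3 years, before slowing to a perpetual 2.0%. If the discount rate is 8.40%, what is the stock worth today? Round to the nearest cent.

€228.19

Two-stage DDM. Project D₁…D_3 at 0.192, terminal growth 0.02, discount at r = 0.084.
D_1 = 10.9545
D_2 = 13.0577
D_3 = 15.5648
Terminal value at t=3: TV = D_4/(r−g) = 15.8761/(0.084−0.02) = 248.0644
P₀ = 10.9545/(1+0.084)^1 + 13.0577/(1+0.084)^2 + 15.5648/(1+0.084)^3 + 248.0644/(1+0.084)^3 = 228.1873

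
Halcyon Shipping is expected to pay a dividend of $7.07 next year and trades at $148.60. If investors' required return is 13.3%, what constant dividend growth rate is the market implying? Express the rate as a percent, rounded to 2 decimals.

From P₀ = D₁/(r − g), the implied growth is g = r − D₁/P₀.
g = 0.133 − 7.07/148.60 = 0.133 − 0.04758 = 0.08542

8.54%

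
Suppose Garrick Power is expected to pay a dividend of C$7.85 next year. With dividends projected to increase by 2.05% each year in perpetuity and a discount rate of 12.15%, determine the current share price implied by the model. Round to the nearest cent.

C$77.72

Gordon growth model: P₀ = D₁/(r − g), with D₁ = 7.85 given directly.
P₀ = 7.8500 / (0.1215 − 0.0205) = 7.8500 / 0.101 = 77.7228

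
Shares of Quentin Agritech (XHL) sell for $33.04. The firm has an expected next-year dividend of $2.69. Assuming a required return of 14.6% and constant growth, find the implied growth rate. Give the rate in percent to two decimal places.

6.46%

From P₀ = D₁/(r − g), the implied growth is g = r − D₁/P₀.
g = 0.146 − 2.69/33.04 = 0.146 − 0.08142 = 0.06458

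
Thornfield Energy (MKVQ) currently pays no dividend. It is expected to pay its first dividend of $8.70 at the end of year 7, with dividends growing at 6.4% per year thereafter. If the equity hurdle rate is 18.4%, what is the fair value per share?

Deferred-dividend DDM. At t=6 the remaining stream is a growing perpetuity with first payment D_7 = 8.70.
V_6 = D_7/(r−g) = 8.70/(0.184−0.064) = 72.5000
P₀ = V_6/(1+r)^6 = 72.5000/(1+0.184)^6 = 26.3165

$26.32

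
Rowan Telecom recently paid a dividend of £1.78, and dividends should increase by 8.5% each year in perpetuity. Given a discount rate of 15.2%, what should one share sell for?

£28.83

Gordon growth model: P₀ = D₁/(r − g). D₁ = 1.78 × (1 + 0.085) = 1.9313.
P₀ = 1.9313 / (0.152 − 0.085) = 1.9313 / 0.067 = 28.8254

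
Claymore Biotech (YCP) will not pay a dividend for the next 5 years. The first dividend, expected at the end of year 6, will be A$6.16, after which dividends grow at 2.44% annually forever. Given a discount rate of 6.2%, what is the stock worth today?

Deferred-dividend DDM. At t=5 the remaining stream is a growing perpetuity with first payment D_6 = 6.16.
V_5 = D_6/(r−g) = 6.16/(0.062−0.0244) = 163.8298
P₀ = V_5/(1+r)^5 = 163.8298/(1+0.062)^5 = 121.2747

A$121.27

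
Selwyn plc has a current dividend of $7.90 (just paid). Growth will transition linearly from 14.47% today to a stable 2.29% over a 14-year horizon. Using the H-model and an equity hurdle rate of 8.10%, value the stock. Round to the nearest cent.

H-model: P₀ = D₀[(1+g_L) + H(g_S−g_L)]/(r−g_L), with H = 14/2 = 7.
P₀ = 7.90 × [(1+0.0229) + 7×(0.1447−0.0229)] / (0.081−0.0229)
   = 7.90 × 1.8755 / 0.0581 = 255.0164

$255.02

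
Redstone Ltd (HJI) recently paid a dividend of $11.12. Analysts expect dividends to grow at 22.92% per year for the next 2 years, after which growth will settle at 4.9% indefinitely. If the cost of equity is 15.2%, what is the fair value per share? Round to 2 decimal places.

$153.46

Two-stage DDM. Project D₁…D_2 at 0.2292, terminal growth 0.049, discount at r = 0.152.
D_1 = 13.6687
D_2 = 16.8016
Terminal value at t=2: TV = D_3/(r−g) = 17.6248/(0.152−0.049) = 171.1150
P₀ = 13.6687/(1+0.152)^1 + 16.8016/(1+0.152)^2 + 171.1150/(1+0.152)^2 = 153.4642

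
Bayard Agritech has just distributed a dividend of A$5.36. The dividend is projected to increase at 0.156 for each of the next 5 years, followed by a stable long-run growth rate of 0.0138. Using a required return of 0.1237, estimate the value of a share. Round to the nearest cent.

A$86.17

Two-stage DDM. Project D₁…D_5 at 0.156, terminal growth 0.0138, discount at r = 0.1237.
D_1 = 6.1962
D_2 = 7.1628
D_3 = 8.2802
D_4 = 9.5719
D_5 = 11.0651
Terminal value at t=5: TV = D_6/(r−g) = 11.2178/(0.1237−0.0138) = 102.0725
P₀ = 6.1962/(1+0.1237)^1 + 7.1628/(1+0.1237)^2 + 8.2802/(1+0.1237)^3 + 9.5719/(1+0.1237)^4 + 11.0651/(1+0.1237)^5 + 102.0725/(1+0.1237)^5 = 86.1729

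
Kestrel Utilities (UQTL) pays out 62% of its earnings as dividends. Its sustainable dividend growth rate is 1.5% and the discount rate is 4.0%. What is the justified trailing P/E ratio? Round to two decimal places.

25.17

Justified trailing P/E = b(1+g)/(r−g) = 0.62×(1+0.015)/(0.04−0.015) = 25.1720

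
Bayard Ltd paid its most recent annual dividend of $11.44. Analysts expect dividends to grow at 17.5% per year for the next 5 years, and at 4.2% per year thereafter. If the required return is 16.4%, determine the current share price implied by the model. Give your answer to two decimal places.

$161.26

Two-stage DDM. Project D₁…D_5 at 0.175, terminal growth 0.042, discount at r = 0.164.
D_1 = 13.4420
D_2 = 15.7944
D_3 = 18.5584
D_4 = 21.8061
D_5 = 25.6221
Terminal value at t=5: TV = D_6/(r−g) = 26.6983/(0.164−0.042) = 218.8383
P₀ = 13.4420/(1+0.164)^1 + 15.7944/(1+0.164)^2 + 18.5584/(1+0.164)^3 + 21.8061/(1+0.164)^4 + 25.6221/(1+0.164)^5 + 218.8383/(1+0.164)^5 = 161.2560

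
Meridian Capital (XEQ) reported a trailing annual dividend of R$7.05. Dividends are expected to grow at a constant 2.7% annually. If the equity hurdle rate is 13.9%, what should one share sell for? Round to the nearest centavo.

R$64.65

Gordon growth model: P₀ = D₁/(r − g). D₁ = 7.05 × (1 + 0.027) = 7.2403.
P₀ = 7.2403 / (0.139 − 0.027) = 7.2403 / 0.112 = 64.6460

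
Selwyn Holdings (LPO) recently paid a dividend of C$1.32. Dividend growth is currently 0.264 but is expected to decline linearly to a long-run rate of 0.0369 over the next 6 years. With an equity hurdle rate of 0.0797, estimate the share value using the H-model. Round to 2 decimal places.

H-model: P₀ = D₀[(1+g_L) + H(g_S−g_L)]/(r−g_L), with H = 6/2 = 3.
P₀ = 1.32 × [(1+0.0369) + 3×(0.264−0.0369)] / (0.0797−0.0369)
   = 1.32 × 1.7182 / 0.0428 = 52.9912

C$52.99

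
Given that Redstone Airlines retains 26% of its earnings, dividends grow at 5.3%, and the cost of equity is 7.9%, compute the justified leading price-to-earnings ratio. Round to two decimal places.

28.46

Payout ratio b = 1 − 0.26 = 0.74.
Justified leading P/E = b/(r−g) = 0.74/(0.079−0.053) = 28.4615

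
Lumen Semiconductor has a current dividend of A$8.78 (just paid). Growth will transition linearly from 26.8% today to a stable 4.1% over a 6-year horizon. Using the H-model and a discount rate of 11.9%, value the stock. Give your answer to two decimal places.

H-model: P₀ = D₀[(1+g_L) + H(g_S−g_L)]/(r−g_L), with H = 6/2 = 3.
P₀ = 8.78 × [(1+0.041) + 3×(0.268−0.041)] / (0.119−0.041)
   = 8.78 × 1.7220 / 0.078 = 193.8354

A$193.84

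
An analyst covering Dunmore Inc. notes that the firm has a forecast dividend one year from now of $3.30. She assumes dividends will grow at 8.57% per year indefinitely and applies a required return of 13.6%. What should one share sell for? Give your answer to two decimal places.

$65.61

Gordon growth model: P₀ = D₁/(r − g), with D₁ = 3.30 given directly.
P₀ = 3.3000 / (0.136 − 0.0857) = 3.3000 / 0.0503 = 65.6064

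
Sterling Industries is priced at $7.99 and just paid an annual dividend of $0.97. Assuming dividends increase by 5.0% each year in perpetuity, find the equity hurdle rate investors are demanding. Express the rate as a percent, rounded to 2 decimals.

17.75%

Rearranging the constant-growth DDM: r = D₁/P₀ + g.
D₁ = 0.97 × (1 + 0.05) = 1.0185.
r = 1.0185 / 7.99 + 0.05 = 0.12747 + 0.05 = 0.17747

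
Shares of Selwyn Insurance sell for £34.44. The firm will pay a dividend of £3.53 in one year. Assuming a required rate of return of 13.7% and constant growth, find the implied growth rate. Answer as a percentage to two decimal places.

From P₀ = D₁/(r − g), the implied growth is g = r − D₁/P₀.
g = 0.137 − 3.53/34.44 = 0.137 − 0.10250 = 0.03450

3.45%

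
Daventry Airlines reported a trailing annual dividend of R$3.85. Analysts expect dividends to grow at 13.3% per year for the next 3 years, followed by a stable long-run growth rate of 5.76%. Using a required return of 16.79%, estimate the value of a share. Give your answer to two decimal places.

R$44.58

Two-stage DDM. Project D₁…D_3 at 0.133, terminal growth 0.0576, discount at r = 0.1679.
D_1 = 4.3620
D_2 = 4.9422
D_3 = 5.5995
Terminal value at t=3: TV = D_4/(r−g) = 5.9220/(0.1679−0.0576) = 53.6904
P₀ = 4.3620/(1+0.1679)^1 + 4.9422/(1+0.1679)^2 + 5.5995/(1+0.1679)^3 + 53.6904/(1+0.1679)^3 = 44.5772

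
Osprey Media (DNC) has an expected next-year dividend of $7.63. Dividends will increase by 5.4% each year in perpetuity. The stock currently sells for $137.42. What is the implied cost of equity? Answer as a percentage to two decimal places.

Rearranging the constant-growth DDM: r = D₁/P₀ + g.
r = 7.6300 / 137.42 + 0.054 = 0.05552 + 0.054 = 0.10952

10.95%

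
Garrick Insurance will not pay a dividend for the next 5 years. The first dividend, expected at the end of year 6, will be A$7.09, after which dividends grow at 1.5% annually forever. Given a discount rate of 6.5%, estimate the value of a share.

A$103.50

Deferred-dividend DDM. At t=5 the remaining stream is a growing perpetuity with first payment D_6 = 7.09.
V_5 = D_6/(r−g) = 7.09/(0.065−0.015) = 141.8000
P₀ = V_5/(1+r)^5 = 141.8000/(1+0.065)^5 = 103.4971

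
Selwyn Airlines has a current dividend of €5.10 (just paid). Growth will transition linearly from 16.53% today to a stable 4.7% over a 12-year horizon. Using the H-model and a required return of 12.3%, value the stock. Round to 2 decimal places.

H-model: P₀ = D₀[(1+g_L) + H(g_S−g_L)]/(r−g_L), with H = 12/2 = 6.
P₀ = 5.10 × [(1+0.047) + 6×(0.1653−0.047)] / (0.123−0.047)
   = 5.10 × 1.7568 / 0.076 = 117.8905

€117.89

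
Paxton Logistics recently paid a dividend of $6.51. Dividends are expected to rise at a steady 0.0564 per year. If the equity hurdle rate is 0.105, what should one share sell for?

$141.51

Gordon growth model: P₀ = D₁/(r − g). D₁ = 6.51 × (1 + 0.0564) = 6.8772.
P₀ = 6.8772 / (0.105 − 0.0564) = 6.8772 / 0.0486 = 141.5054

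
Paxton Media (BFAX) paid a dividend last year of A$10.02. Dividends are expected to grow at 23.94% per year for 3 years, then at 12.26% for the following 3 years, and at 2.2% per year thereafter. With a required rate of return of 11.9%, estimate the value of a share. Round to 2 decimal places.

A$222.95

Three-stage DDM. Project D₁…D_6; terminal Gordon value at t=6 with g = 0.022; discount at r = 0.119.
D_1 = 12.4188
D_2 = 15.3918
D_3 = 19.0767
D_4 = 21.4155
D_5 = 24.0410
D_6 = 26.9884
TV_6 = 27.5822/(0.119−0.022) = 284.3521
P₀ = Σ Dₜ/(1+r)ᵗ + TV_6/(1+r)^6 = 222.9488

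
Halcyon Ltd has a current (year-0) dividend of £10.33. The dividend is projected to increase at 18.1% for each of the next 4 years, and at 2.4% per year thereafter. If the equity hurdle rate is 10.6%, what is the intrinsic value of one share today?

Two-stage DDM. Project D₁…D_4 at 0.181, terminal growth 0.024, discount at r = 0.106.
D_1 = 12.1997
D_2 = 14.4079
D_3 = 17.0157
D_4 = 20.0956
Terminal value at t=4: TV = D_5/(r−g) = 20.5778/(0.106−0.024) = 250.9493
P₀ = 12.1997/(1+0.106)^1 + 14.4079/(1+0.106)^2 + 17.0157/(1+0.106)^3 + 20.0956/(1+0.106)^4 + 250.9493/(1+0.106)^4 = 216.5288

£216.53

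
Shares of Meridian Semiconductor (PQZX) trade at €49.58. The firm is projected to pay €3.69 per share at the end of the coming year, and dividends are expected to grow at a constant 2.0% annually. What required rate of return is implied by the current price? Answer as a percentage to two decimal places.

9.44%

Rearranging the constant-growth DDM: r = D₁/P₀ + g.
r = 3.6900 / 49.58 + 0.02 = 0.07443 + 0.02 = 0.09443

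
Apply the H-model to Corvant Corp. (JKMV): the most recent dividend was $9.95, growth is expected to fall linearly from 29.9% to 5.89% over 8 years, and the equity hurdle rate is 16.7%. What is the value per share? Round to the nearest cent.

H-model: P₀ = D₀[(1+g_L) + H(g_S−g_L)]/(r−g_L), with H = 8/2 = 4.
P₀ = 9.95 × [(1+0.0589) + 4×(0.299−0.0589)] / (0.167−0.0589)
   = 9.95 × 2.0193 / 0.1081 = 185.8653

$185.87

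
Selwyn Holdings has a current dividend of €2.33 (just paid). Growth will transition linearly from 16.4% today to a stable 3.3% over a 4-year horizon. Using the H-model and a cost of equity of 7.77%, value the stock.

€67.50

H-model: P₀ = D₀[(1+g_L) + H(g_S−g_L)]/(r−g_L), with H = 4/2 = 2.
P₀ = 2.33 × [(1+0.033) + 2×(0.164−0.033)] / (0.0777−0.033)
   = 2.33 × 1.2950 / 0.0447 = 67.5022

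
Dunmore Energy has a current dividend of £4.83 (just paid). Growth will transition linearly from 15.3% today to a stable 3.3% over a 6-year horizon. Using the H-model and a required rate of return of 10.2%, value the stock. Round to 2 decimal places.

H-model: P₀ = D₀[(1+g_L) + H(g_S−g_L)]/(r−g_L), with H = 6/2 = 3.
P₀ = 4.83 × [(1+0.033) + 3×(0.153−0.033)] / (0.102−0.033)
   = 4.83 × 1.3930 / 0.069 = 97.5100

£97.51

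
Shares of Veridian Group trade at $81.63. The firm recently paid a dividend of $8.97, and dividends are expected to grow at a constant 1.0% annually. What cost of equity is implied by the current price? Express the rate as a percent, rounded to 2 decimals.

Rearranging the constant-growth DDM: r = D₁/P₀ + g.
D₁ = 8.97 × (1 + 0.01) = 9.0597.
r = 9.0597 / 81.63 + 0.01 = 0.11098 + 0.01 = 0.12098

12.10%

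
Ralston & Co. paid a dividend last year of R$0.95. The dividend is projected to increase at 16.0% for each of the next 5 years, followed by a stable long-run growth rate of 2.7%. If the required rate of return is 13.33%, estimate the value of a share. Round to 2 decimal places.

R$15.41

Two-stage DDM. Project D₁…D_5 at 0.16, terminal growth 0.027, discount at r = 0.1333.
D_1 = 1.1020
D_2 = 1.2783
D_3 = 1.4829
D_4 = 1.7201
D_5 = 1.9953
Terminal value at t=5: TV = D_6/(r−g) = 2.0492/(0.1333−0.027) = 19.2775
P₀ = 1.1020/(1+0.1333)^1 + 1.2783/(1+0.1333)^2 + 1.4829/(1+0.1333)^3 + 1.7201/(1+0.1333)^4 + 1.9953/(1+0.1333)^5 + 19.2775/(1+0.1333)^5 = 15.4081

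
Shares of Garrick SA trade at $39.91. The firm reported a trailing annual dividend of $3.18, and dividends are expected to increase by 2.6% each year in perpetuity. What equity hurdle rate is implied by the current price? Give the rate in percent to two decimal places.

10.78%

Rearranging the constant-growth DDM: r = D₁/P₀ + g.
D₁ = 3.18 × (1 + 0.026) = 3.2627.
r = 3.2627 / 39.91 + 0.026 = 0.08175 + 0.026 = 0.10775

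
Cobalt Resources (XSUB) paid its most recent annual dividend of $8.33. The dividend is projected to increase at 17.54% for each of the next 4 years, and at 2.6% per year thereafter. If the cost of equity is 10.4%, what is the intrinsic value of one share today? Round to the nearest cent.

Two-stage DDM. Project D₁…D_4 at 0.1754, terminal growth 0.026, discount at r = 0.104.
D_1 = 9.7911
D_2 = 11.5084
D_3 = 13.5270
D_4 = 15.8997
Terminal value at t=4: TV = D_5/(r−g) = 16.3130/(0.104−0.026) = 209.1416
P₀ = 9.7911/(1+0.104)^1 + 11.5084/(1+0.104)^2 + 13.5270/(1+0.104)^3 + 15.8997/(1+0.104)^4 + 209.1416/(1+0.104)^4 = 179.8547

$179.85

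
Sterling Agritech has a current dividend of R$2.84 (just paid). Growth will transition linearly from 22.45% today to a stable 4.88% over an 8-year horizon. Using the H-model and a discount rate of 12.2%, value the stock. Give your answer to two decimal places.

H-model: P₀ = D₀[(1+g_L) + H(g_S−g_L)]/(r−g_L), with H = 8/2 = 4.
P₀ = 2.84 × [(1+0.0488) + 4×(0.2245−0.0488)] / (0.122−0.0488)
   = 2.84 × 1.7516 / 0.0732 = 67.9583

R$67.96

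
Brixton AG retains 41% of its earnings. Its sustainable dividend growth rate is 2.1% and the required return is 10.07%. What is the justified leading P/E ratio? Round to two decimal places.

Payout ratio b = 1 − 0.41 = 0.59.
Justified leading P/E = b/(r−g) = 0.59/(0.1007−0.021) = 7.4028

7.40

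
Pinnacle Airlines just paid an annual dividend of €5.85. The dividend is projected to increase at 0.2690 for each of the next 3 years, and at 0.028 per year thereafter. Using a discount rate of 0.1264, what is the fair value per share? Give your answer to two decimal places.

€109.77

Two-stage DDM. Project D₁…D_3 at 0.269, terminal growth 0.028, discount at r = 0.1264.
D_1 = 7.4237
D_2 = 9.4206
D_3 = 11.9548
Terminal value at t=3: TV = D_4/(r−g) = 12.2895/(0.1264−0.028) = 124.8932
P₀ = 7.4237/(1+0.1264)^1 + 9.4206/(1+0.1264)^2 + 11.9548/(1+0.1264)^3 + 124.8932/(1+0.1264)^3 = 109.7703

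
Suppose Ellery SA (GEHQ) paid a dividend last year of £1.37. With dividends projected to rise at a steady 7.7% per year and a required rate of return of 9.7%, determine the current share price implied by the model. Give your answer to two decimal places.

£73.77

Gordon growth model: P₀ = D₁/(r − g). D₁ = 1.37 × (1 + 0.077) = 1.4755.
P₀ = 1.4755 / (0.097 − 0.077) = 1.4755 / 0.02 = 73.7745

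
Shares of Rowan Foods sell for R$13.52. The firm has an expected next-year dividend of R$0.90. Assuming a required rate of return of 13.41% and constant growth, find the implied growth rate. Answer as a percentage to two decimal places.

From P₀ = D₁/(r − g), the implied growth is g = r − D₁/P₀.
g = 0.1341 − 0.90/13.52 = 0.1341 − 0.06657 = 0.06753

6.75%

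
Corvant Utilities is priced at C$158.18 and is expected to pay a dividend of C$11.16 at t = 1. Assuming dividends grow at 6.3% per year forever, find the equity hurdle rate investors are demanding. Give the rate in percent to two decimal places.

Rearranging the constant-growth DDM: r = D₁/P₀ + g.
r = 11.1600 / 158.18 + 0.063 = 0.07055 + 0.063 = 0.13355

13.36%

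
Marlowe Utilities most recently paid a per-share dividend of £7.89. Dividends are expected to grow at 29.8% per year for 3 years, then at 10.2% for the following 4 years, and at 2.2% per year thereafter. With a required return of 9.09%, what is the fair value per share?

Three-stage DDM. Project D₁…D_7; terminal Gordon value at t=7 with g = 0.022; discount at r = 0.0909.
D_1 = 10.2412
D_2 = 13.2931
D_3 = 17.2544
D_4 = 19.0144
D_5 = 20.9539
D_6 = 23.0912
D_7 = 25.4465
TV_7 = 26.0063/(0.0909−0.022) = 377.4497
P₀ = Σ Dₜ/(1+r)ᵗ + TV_7/(1+r)^7 = 293.6658

£293.67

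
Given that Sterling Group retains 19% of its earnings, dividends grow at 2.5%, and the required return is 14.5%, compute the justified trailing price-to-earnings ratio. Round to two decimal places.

Payout ratio b = 1 − 0.19 = 0.81.
Justified trailing P/E = b(1+g)/(r−g) = 0.81×(1+0.025)/(0.145−0.025) = 6.9187

6.92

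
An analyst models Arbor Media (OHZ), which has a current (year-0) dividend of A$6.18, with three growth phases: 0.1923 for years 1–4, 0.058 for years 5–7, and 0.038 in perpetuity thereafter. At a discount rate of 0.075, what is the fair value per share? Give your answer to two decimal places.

Three-stage DDM. Project D₁…D_7; terminal Gordon value at t=7 with g = 0.038; discount at r = 0.075.
D_1 = 7.3684
D_2 = 8.7854
D_3 = 10.4748
D_4 = 12.4891
D_5 = 13.2135
D_6 = 13.9798
D_7 = 14.7907
TV_7 = 15.3527/(0.075−0.038) = 414.9381
P₀ = Σ Dₜ/(1+r)ᵗ + TV_7/(1+r)^7 = 309.5237

A$309.52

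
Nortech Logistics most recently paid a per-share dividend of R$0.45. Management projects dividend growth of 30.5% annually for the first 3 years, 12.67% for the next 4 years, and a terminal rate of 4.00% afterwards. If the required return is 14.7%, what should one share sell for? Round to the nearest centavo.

Three-stage DDM. Project D₁…D_7; terminal Gordon value at t=7 with g = 0.04; discount at r = 0.147.
D_1 = 0.5872
D_2 = 0.7664
D_3 = 1.0001
D_4 = 1.1268
D_5 = 1.2696
D_6 = 1.4304
D_7 = 1.6117
TV_7 = 1.6761/(0.147−0.04) = 15.6649
P₀ = Σ Dₜ/(1+r)ᵗ + TV_7/(1+r)^7 = 10.2907

R$10.29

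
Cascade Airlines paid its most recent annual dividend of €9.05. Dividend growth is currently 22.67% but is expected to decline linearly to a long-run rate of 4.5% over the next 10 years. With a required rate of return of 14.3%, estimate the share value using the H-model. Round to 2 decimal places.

€180.40

H-model: P₀ = D₀[(1+g_L) + H(g_S−g_L)]/(r−g_L), with H = 10/2 = 5.
P₀ = 9.05 × [(1+0.045) + 5×(0.2267−0.045)] / (0.143−0.045)
   = 9.05 × 1.9535 / 0.098 = 180.3997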